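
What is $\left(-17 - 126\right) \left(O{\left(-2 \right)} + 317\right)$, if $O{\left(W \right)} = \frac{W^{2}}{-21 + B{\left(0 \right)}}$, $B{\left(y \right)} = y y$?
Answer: $- \frac{951379}{21} \approx -45304.0$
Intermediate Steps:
$B{\left(y \right)} = y^{2}$
$O{\left(W \right)} = - \frac{W^{2}}{21}$ ($O{\left(W \right)} = \frac{W^{2}}{-21 + 0^{2}} = \frac{W^{2}}{-21 + 0} = \frac{W^{2}}{-21} = - \frac{W^{2}}{21}$)
$\left(-17 - 126\right) \left(O{\left(-2 \right)} + 317\right) = \left(-17 - 126\right) \left(- \frac{\left(-2\right)^{2}}{21} + 317\right) = \left(-17 - 126\right) \left(\left(- \frac{1}{21}\right) 4 + 317\right) = \left(-17 - 126\right) \left(- \frac{4}{21} + 317\right) = \left(-143\right) \frac{6653}{21} = - \frac{951379}{21}$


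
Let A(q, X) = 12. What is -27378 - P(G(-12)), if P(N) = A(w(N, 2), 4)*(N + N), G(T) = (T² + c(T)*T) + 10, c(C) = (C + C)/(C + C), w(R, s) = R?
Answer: -30786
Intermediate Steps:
c(C) = 1 (c(C) = (2*C)/((2*C)) = (2*C)*(1/(2*C)) = 1)
G(T) = 10 + T + T² (G(T) = (T² + 1*T) + 10 = (T² + T) + 10 = (T + T²) + 10 = 10 + T + T²)
P(N) = 24*N (P(N) = 12*(N + N) = 12*(2*N) = 24*N)
-27378 - P(G(-12)) = -27378 - 24*(10 - 12 + (-12)²) = -27378 - 24*(10 - 12 + 144) = -27378 - 24*142 = -27378 - 1*3408 = -27378 - 3408 = -30786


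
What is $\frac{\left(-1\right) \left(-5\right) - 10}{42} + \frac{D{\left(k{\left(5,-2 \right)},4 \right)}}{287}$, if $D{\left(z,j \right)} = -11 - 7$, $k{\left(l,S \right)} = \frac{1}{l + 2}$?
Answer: $- \frac{313}{1722} \approx -0.18177$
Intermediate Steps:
$k{\left(l,S \right)} = \frac{1}{2 + l}$
$D{\left(z,j \right)} = -18$
$\frac{\left(-1\right) \left(-5\right) - 10}{42} + \frac{D{\left(k{\left(5,-2 \right)},4 \right)}}{287} = \frac{\left(-1\right) \left(-5\right) - 10}{42} - \frac{18}{287} = \left(5 - 10\right) \frac{1}{42} - \frac{18}{287} = \left(-5\right) \frac{1}{42} - \frac{18}{287} = - \frac{5}{42} - \frac{18}{287} = - \frac{313}{1722}$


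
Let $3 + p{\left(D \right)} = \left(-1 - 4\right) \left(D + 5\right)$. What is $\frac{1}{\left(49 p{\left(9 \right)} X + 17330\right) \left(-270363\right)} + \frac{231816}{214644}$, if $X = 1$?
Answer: $\frac{71830164566915}{66509273937693} \approx 1.08$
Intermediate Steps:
$p{\left(D \right)} = -28 - 5 D$ ($p{\left(D \right)} = -3 + \left(-1 - 4\right) \left(D + 5\right) = -3 - 5 \left(5 + D\right) = -3 - \left(25 + 5 D\right) = -28 - 5 D$)
$\frac{1}{\left(49 p{\left(9 \right)} X + 17330\right) \left(-270363\right)} + \frac{231816}{214644} = \frac{1}{\left(49 \left(-28 - 45\right) 1 + 17330\right) \left(-270363\right)} + \frac{231816}{214644} = \frac{1}{49 \left(-28 - 45\right) 1 + 17330} \left(- \frac{1}{270363}\right) + 231816 \cdot \frac{1}{214644} = \frac{1}{49 \left(-73\right) 1 + 17330} \left(- \frac{1}{270363}\right) + \frac{19318}{17887} = \frac{1}{\left(-3577\right) 1 + 17330} \left(- \frac{1}{270363}\right) + \frac{19318}{17887} = \frac{1}{-3577 + 17330} \left(- \frac{1}{270363}\right) + \frac{19318}{17887} = \frac{1}{13753} \left(- \frac{1}{270363}\right) + \frac{19318}{17887} = - \frac{1}{3718302339} + \frac{19318}{17887} = \frac{71830164566915}{66509273937693}$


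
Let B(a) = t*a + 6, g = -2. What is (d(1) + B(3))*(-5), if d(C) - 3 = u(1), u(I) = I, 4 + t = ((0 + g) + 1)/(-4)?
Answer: 25/4 ≈ 6.2500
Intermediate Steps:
t = -15/4 (t = -4 + ((0 - 2) + 1)/(-4) = -4 + (-2 + 1)*(-¼) = -4 - 1*(-¼) = -4 + ¼ = -15/4 ≈ -3.7500)
B(a) = 6 - 15*a/4 (B(a) = -15*a/4 + 6 = 6 - 15*a/4)
d(C) = 4 (d(C) = 3 + 1 = 4)
(d(1) + B(3))*(-5) = (4 + (6 - 15/4*3))*(-5) = (4 + (6 - 45/4))*(-5) = (4 - 21/4)*(-5) = -5/4*(-5) = 25/4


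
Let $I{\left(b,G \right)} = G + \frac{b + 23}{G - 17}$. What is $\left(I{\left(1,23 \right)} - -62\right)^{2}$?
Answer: $7921$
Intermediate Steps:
$I{\left(b,G \right)} = G + \frac{23 + b}{-17 + G}$
$\left(I{\left(1,23 \right)} - -62\right)^{2} = \left(\frac{23 + 1 + 23^{2} - 391}{-17 + 23} - -62\right)^{2} = \left(\frac{23 + 1 + 529 - 391}{6} + 62\right)^{2} = \left(\frac{1}{6} \cdot 162 + 62\right)^{2} = \left(27 + 62\right)^{2} = 89^{2} = 7921$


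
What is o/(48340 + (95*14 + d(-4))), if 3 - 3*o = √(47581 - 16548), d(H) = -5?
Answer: 1/49665 - √31033/148995 ≈ -0.0011622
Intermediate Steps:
o = 1 - √31033/3 (o = 1 - √(47581 - 16548)/3 = 1 - √31033/3 ≈ -57.721)
o/(48340 + (95*14 + d(-4))) = (1 - √31033/3)/(48340 + (95*14 - 5)) = (1 - √31033/3)/(48340 + (1330 - 5)) = (1 - √31033/3)/(48340 + 1325) = (1 - √31033/3)/49665 = (1 - √31033/3)*(1/49665) = 1/49665 - √31033/148995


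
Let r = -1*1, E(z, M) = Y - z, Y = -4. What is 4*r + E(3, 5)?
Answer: -11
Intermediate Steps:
E(z, M) = -4 - z
r = -1
4*r + E(3, 5) = 4*(-1) + (-4 - 1*3) = -4 + (-4 - 3) = -4 - 7 = -11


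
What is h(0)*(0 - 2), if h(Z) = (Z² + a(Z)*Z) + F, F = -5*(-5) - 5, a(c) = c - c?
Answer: -40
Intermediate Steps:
a(c) = 0
F = 20 (F = 25 - 5 = 20)
h(Z) = 20 + Z² (h(Z) = (Z² + 0*Z) + 20 = (Z² + 0) + 20 = Z² + 20 = 20 + Z²)
h(0)*(0 - 2) = (20 + 0²)*(0 - 2) = (20 + 0)*(-2) = 20*(-2) = -40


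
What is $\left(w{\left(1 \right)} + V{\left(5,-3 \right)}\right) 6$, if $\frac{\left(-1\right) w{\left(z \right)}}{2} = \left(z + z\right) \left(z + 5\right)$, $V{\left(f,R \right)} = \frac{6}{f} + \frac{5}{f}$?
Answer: $- \frac{654}{5} \approx -130.8$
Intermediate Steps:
$V{\left(f,R \right)} = \frac{11}{f}$
$w{\left(z \right)} = - 4 z \left(5 + z\right)$ ($w{\left(z \right)} = - 2 \left(z + z\right) \left(z + 5\right) = - 2 \cdot 2 z \left(5 + z\right) = - 4 z \left(5 + z\right)$)
$\left(w{\left(1 \right)} + V{\left(5,-3 \right)}\right) 6 = \left(\left(-4\right) 1 \left(5 + 1\right) + \frac{11}{5}\right) 6 = \left(\left(-4\right) 1 \cdot 6 + 11 \cdot \frac{1}{5}\right) 6 = \left(-24 + \frac{11}{5}\right) 6 = \left(- \frac{109}{5}\right) 6 = - \frac{654}{5}$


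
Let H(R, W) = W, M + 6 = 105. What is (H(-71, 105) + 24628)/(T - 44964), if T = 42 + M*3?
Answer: -24733/44625 ≈ -0.55424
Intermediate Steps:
M = 99 (M = -6 + 105 = 99)
T = 339 (T = 42 + 99*3 = 42 + 297 = 339)
(H(-71, 105) + 24628)/(T - 44964) = (105 + 24628)/(339 - 44964) = 24733/(-44625) = 24733*(-1/44625) = -24733/44625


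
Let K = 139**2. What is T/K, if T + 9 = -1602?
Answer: -1611/19321 ≈ -0.083381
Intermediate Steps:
T = -1611 (T = -9 - 1602 = -1611)
K = 19321
T/K = -1611/19321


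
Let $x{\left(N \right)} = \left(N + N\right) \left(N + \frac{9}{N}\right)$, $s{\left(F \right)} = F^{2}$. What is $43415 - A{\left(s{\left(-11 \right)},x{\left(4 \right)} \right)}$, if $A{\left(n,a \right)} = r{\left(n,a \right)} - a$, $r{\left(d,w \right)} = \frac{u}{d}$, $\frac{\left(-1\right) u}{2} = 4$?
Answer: $\frac{5259273}{121} \approx 43465.0$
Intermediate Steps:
$u = -8$ ($u = \left(-2\right) 4 = -8$)
$r{\left(d,w \right)} = - \frac{8}{d}$
$x{\left(N \right)} = 2 N \left(N + \frac{9}{N}\right)$
$A{\left(n,a \right)} = - a - \frac{8}{n}$ ($A{\left(n,a \right)} = - \frac{8}{n} - a = - a - \frac{8}{n}$)
$43415 - A{\left(s{\left(-11 \right)},x{\left(4 \right)} \right)} = 43415 - \left(- (18 + 2 \cdot 4^{2}) - \frac{8}{\left(-11\right)^{2}}\right) = 43415 - \left(- (18 + 2 \cdot 16) - \frac{8}{121}\right) = 43415 - \left(- (18 + 32) - \frac{8}{121}\right) = 43415 - \left(\left(-1\right) 50 - \frac{8}{121}\right) = 43415 - \left(-50 - \frac{8}{121}\right) = 43415 - - \frac{6058}{121} = 43415 + \frac{6058}{121} = \frac{5259273}{121}$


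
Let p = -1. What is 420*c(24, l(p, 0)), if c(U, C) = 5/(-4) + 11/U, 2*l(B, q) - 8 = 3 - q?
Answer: -665/2 ≈ -332.50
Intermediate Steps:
l(B, q) = 11/2 - q/2 (l(B, q) = 4 + (3 - q)/2 = 4 + (3/2 - q/2) = 11/2 - q/2)
c(U, C) = -5/4 + 11/U (c(U, C) = 5*(-1/4) + 11/U = -5/4 + 11/U)
420*c(24, l(p, 0)) = 420*(-5/4 + 11/24) = 420*(-19/24) = -665/2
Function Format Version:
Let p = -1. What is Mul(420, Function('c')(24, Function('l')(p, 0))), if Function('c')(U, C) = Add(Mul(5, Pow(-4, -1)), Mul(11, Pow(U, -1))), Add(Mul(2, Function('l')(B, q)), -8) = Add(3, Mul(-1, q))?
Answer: Rational(-665, 2) ≈ -332.50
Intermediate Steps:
Function('l')(B, q) = Add(Rational(11, 2), Mul(Rational(-1, 2), q)) (Function('l')(B, q) = Add(4, Mul(Rational(1, 2), Add(3, Mul(-1, q)))) = Add(4, Add(Rational(3, 2), Mul(Rational(-1, 2), q))) = Add(Rational(11, 2), Mul(Rational(-1, 2), q)))
Function('c')(U, C) = Add(Rational(-5, 4), Mul(11, Pow(U, -1))) (Function('c')(U, C) = Add(Mul(5, Rational(-1, 4)), Mul(11, Pow(U, -1))) = Add(Rational(-5, 4), Mul(11, Pow(U, -1))))
Mul(420, Function('c')(24, Function('l')(p, 0))) = Mul(420, Add(Rational(-5, 4), Mul(11, Pow(24, -1)))) = Mul(420, Add(Rational(-5, 4), Mul(11, Rational(1, 24)))) = Mul(420, Add(Rational(-5, 4), Rational(11, 24))) = Mul(420, Rational(-19, 24)) = Rational(-665, 2)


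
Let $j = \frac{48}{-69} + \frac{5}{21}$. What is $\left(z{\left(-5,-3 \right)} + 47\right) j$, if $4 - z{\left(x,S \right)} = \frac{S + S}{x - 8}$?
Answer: $- \frac{3723}{161} \approx -23.124$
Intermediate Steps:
$z{\left(x,S \right)} = 4 - \frac{2 S}{-8 + x}$ ($z{\left(x,S \right)} = 4 - \frac{S + S}{x - 8} = 4 - \frac{2 S}{x - 8} = 4 - \frac{2 S}{-8 + x}$)
$j = - \frac{221}{483}$ ($j = 48 \left(- \frac{1}{69}\right) + 5 \cdot \frac{1}{21} = - \frac{16}{23} + \frac{5}{21} = - \frac{221}{483} \approx -0.45756$)
$\left(z{\left(-5,-3 \right)} + 47\right) j = \left(\frac{2 \left(-16 - -3 + 2 \left(-5\right)\right)}{-8 - 5} + 47\right) \left(- \frac{221}{483}\right) = \left(\frac{2 \left(-16 + 3 - 10\right)}{-13} + 47\right) \left(- \frac{221}{483}\right) = \left(2 \left(- \frac{1}{13}\right) \left(-23\right) + 47\right) \left(- \frac{221}{483}\right) = \left(\frac{46}{13} + 47\right) \left(- \frac{221}{483}\right) = \frac{657}{13} \left(- \frac{221}{483}\right) = - \frac{3723}{161}$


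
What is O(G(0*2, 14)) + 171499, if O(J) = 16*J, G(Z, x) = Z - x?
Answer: 171275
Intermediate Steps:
O(G(0*2, 14)) + 171499 = 16*(0*2 - 1*14) + 171499 = 16*(0 - 14) + 171499 = 16*(-14) + 171499 = -224 + 171499 = 171275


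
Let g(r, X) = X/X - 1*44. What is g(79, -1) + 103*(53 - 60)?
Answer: -764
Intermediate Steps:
g(r, X) = -43 (g(r, X) = 1 - 44 = -43)
g(79, -1) + 103*(53 - 60) = -43 + 103*(53 - 60) = -43 + 103*(-7) = -43 - 721 = -764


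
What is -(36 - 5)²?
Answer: -961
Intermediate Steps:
-(36 - 5)² = -1*31² = -1*961 = -961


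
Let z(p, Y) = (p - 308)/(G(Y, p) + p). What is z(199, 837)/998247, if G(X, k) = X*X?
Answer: -109/699539553696 ≈ -1.5582e-10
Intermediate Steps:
G(X, k) = X**2
z(p, Y) = (-308 + p)/(p + Y**2) (z(p, Y) = (p - 308)/(Y**2 + p) = (-308 + p)/(p + Y**2))
z(199, 837)/998247 = ((-308 + 199)/(199 + 837**2))/998247 = (-109/(199 + 700569))*(1/998247) = (-109/700768)*(1/998247) = ((1/700768)*(-109))*(1/998247) = -109/700768*1/998247 = -109/699539553696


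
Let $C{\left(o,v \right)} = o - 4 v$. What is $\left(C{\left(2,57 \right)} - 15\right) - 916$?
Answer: $-1157$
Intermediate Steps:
$\left(C{\left(2,57 \right)} - 15\right) - 916 = \left(\left(2 - 228\right) - 15\right) - 916 = \left(-226 - 15\right) - 916 = -241 - 916 = -1157$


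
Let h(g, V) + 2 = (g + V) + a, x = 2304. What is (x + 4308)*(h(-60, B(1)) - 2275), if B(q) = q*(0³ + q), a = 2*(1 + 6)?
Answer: -15353064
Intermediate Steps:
a = 14 (a = 2*7 = 14)
B(q) = q² (B(q) = q*(0 + q) = q*q = q²)
h(g, V) = 12 + V + g (h(g, V) = -2 + ((g + V) + 14) = -2 + ((V + g) + 14) = -2 + (14 + V + g) = 12 + V + g)
(x + 4308)*(h(-60, B(1)) - 2275) = (2304 + 4308)*((12 + 1² - 60) - 2275) = 6612*((12 + 1 - 60) - 2275) = 6612*(-47 - 2275) = 6612*(-2322) = -15353064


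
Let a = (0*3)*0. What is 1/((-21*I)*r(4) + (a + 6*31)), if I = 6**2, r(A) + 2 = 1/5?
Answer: 5/7734 ≈ 0.00064650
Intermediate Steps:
r(A) = -9/5 (r(A) = -2 + 1/5 = -9/5)
I = 36
a = 0 (a = 0*0 = 0)
1/((-21*I)*r(4) + (a + 6*31)) = 1/(-21*36*(-9/5) + (0 + 6*31)) = 1/(-756*(-9/5) + (0 + 186)) = 1/(6804/5 + 186) = 1/(7734/5) = 5/7734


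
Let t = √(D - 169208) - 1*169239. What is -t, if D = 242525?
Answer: 169239 - √73317 ≈ 1.6897e+5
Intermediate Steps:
t = -169239 + √73317 (t = √(242525 - 169208) - 1*169239 = √73317 - 169239 = -169239 + √73317 ≈ -1.6897e+5)
-t = -(-169239 + √73317) = 169239 - √73317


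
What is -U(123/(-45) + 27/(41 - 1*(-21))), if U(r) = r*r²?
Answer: 9759185353/804357000 ≈ 12.133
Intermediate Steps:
U(r) = r³
-U(123/(-45) + 27/(41 - 1*(-21))) = -(123/(-45) + 27/(41 - 1*(-21)))³ = -(123*(-1/45) + 27/(41 + 21))³ = -(-41/15 + 27/62)³ = -(-2137/930)³ = -1*(-9759185353/804357000) = 9759185353/804357000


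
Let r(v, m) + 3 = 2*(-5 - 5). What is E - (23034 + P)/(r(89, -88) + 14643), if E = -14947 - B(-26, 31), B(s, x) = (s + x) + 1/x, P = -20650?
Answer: -1694158491/113305 ≈ -14952.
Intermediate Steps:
B(s, x) = s + x + 1/x
r(v, m) = -23 (r(v, m) = -3 + 2*(-5 - 5) = -3 + 2*(-10) = -3 - 20 = -23)
E = -463513/31 (E = -14947 - (-26 + 31 + 1/31) = -14947 - 1*156/31 = -14947 - 156/31 = -463513/31 ≈ -14952.)
E - (23034 + P)/(r(89, -88) + 14643) = -463513/31 - (23034 - 20650)/(-23 + 14643) = -463513/31 - 2384/14620 = -463513/31 - 1*596/3655 = -463513/31 - 596/3655 = -1694158491/113305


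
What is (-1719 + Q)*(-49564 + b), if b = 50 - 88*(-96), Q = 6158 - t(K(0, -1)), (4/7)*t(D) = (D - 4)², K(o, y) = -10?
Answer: -168206336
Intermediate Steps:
t(D) = 7*(-4 + D)²/4 (t(D) = 7*(D - 4)²/4 = 7*(-4 + D)²/4)
Q = 5815 (Q = 6158 - 7*(-4 - 10)²/4 = 6158 - 7*(-14)²/4 = 6158 - 7*196/4 = 6158 - 1*343 = 6158 - 343 = 5815)
b = 8498 (b = 50 + 8448 = 8498)
(-1719 + Q)*(-49564 + b) = (-1719 + 5815)*(-49564 + 8498) = 4096*(-41066) = -168206336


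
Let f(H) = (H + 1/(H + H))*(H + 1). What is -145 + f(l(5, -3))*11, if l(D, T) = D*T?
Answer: 32552/15 ≈ 2170.1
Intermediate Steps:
f(H) = (1 + H)*(H + 1/(2*H)) (f(H) = (H + 1/(2*H))*(1 + H) = (1 + H)*(H + 1/(2*H)))
-145 + f(l(5, -3))*11 = -145 + (½ + 5*(-3) + (5*(-3))² + 1/(2*((5*(-3)))))*11 = -145 + (½ - 15 + (-15)² + (½)/(-15))*11 = -145 + (½ - 15 + 225 + (½)*(-1/15))*11 = -145 + (½ - 15 + 225 - 1/30)*11 = -145 + (3157/15)*11 = -145 + 34727/15 = 32552/15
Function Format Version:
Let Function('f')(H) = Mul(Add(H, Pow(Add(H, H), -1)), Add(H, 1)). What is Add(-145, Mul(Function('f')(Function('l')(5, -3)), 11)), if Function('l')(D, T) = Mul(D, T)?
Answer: Rational(32552, 15) ≈ 2170.1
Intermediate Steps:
Function('f')(H) = Mul(Add(1, H), Add(H, Mul(Rational(1, 2), Pow(H, -1)))) (Function('f')(H) = Mul(Add(H, Pow(Mul(2, H), -1)), Add(1, H)) = Mul(Add(H, Mul(Rational(1, 2), Pow(H, -1))), Add(1, H)) = Mul(Add(1, H), Add(H, Mul(Rational(1, 2), Pow(H, -1)))))
Add(-145, Mul(Function('f')(Function('l')(5, -3)), 11)) = Add(-145, Mul(Add(Rational(1, 2), Mul(5, -3), Pow(Mul(5, -3), 2), Mul(Rational(1, 2), Pow(Mul(5, -3), -1))), 11)) = Add(-145, Mul(Add(Rational(1, 2), -15, Pow(-15, 2), Mul(Rational(1, 2), Pow(-15, -1))), 11)) = Add(-145, Mul(Add(Rational(1, 2), -15, 225, Mul(Rational(1, 2), Rational(-1, 15))), 11)) = Add(-145, Mul(Add(Rational(1, 2), -15, 225, Rational(-1, 30)), 11)) = Add(-145, Mul(Rational(3157, 15), 11)) = Add(-145, Rational(34727, 15)) = Rational(32552, 15)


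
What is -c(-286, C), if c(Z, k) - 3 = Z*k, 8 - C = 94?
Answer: -24599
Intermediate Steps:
C = -86 (C = 8 - 1*94 = 8 - 94 = -86)
c(Z, k) = 3 + Z*k
-c(-286, C) = -(3 - 286*(-86)) = -(3 + 24596) = -1*24599 = -24599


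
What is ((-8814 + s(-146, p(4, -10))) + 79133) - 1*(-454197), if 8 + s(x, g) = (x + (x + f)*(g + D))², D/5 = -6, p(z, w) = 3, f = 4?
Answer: 14125852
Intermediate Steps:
D = -30 (D = 5*(-6) = -30)
s(x, g) = -8 + (x + (-30 + g)*(4 + x))² (s(x, g) = -8 + (x + (x + 4)*(g - 30))² = -8 + (x + (4 + x)*(-30 + g))² = -8 + (x + (-30 + g)*(4 + x))²)
((-8814 + s(-146, p(4, -10))) + 79133) - 1*(-454197) = ((-8814 + (-8 + (-120 - 29*(-146) + 4*3 + 3*(-146))²)) + 79133) - 1*(-454197) = ((-8814 + (-8 + (-120 + 4234 + 12 - 438)²)) + 79133) + 454197 = ((-8814 + (-8 + 3688²)) + 79133) + 454197 = ((-8814 + (-8 + 13601344)) + 79133) + 454197 = ((-8814 + 13601336) + 79133) + 454197 = (13592522 + 79133) + 454197 = 13671655 + 454197 = 14125852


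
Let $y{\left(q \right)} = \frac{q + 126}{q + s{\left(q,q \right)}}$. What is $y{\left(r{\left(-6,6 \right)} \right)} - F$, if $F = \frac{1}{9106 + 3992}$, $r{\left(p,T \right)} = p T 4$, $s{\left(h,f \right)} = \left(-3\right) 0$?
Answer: $\frac{6545}{52392} \approx 0.12492$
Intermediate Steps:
$s{\left(h,f \right)} = 0$
$r{\left(p,T \right)} = 4 T p$ ($r{\left(p,T \right)} = T p 4 = 4 T p$)
$F = \frac{1}{13098} \approx 7.6347 \cdot 10^{-5}$
$y{\left(q \right)} = \frac{126 + q}{q}$ ($y{\left(q \right)} = \frac{q + 126}{q + 0} = \frac{126 + q}{q}$)
$y{\left(r{\left(-6,6 \right)} \right)} - F = \frac{126 + 4 \cdot 6 \left(-6\right)}{4 \cdot 6 \left(-6\right)} - \frac{1}{13098} = \frac{126 - 144}{-144} - \frac{1}{13098} = \left(- \frac{1}{144}\right) \left(-18\right) - \frac{1}{13098} = \frac{1}{8} - \frac{1}{13098} = \frac{6545}{52392}$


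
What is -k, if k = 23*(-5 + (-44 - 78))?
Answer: 2921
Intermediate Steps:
k = -2921 (k = 23*(-5 - 122) = 23*(-127) = -2921)
-k = -1*(-2921) = 2921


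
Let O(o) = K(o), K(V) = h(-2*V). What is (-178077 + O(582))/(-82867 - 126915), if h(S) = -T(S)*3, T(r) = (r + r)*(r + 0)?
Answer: 8307453/209782 ≈ 39.600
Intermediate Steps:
T(r) = 2*r² (T(r) = (2*r)*r = 2*r²)
h(S) = -6*S² (h(S) = -2*S²*3 = -6*S²)
K(V) = -24*V² (K(V) = -6*4*V² = -24*V²)
O(o) = -24*o²
(-178077 + O(582))/(-82867 - 126915) = (-178077 - 24*582²)/(-82867 - 126915) = (-178077 - 24*338724)/(-209782) = (-178077 - 8129376)*(-1/209782) = -8307453*(-1/209782) = 8307453/209782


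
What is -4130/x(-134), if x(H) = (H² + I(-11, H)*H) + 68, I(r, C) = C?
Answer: -59/514 ≈ -0.11479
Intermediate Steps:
x(H) = 68 + 2*H² (x(H) = (H² + H*H) + 68 = (H² + H²) + 68 = 2*H² + 68 = 68 + 2*H²)
-4130/x(-134) = -4130/(68 + 2*(-134)²) = -4130/(68 + 2*17956) = -4130/(68 + 35912) = -4130/35980 = -4130*1/35980 = -59/514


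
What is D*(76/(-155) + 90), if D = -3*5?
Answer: -41622/31 ≈ -1342.6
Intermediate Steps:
D = -15
D*(76/(-155) + 90) = -15*(76/(-155) + 90) = -15*(76*(-1/155) + 90) = -15*(-76/155 + 90) = -15*13874/155 = -41622/31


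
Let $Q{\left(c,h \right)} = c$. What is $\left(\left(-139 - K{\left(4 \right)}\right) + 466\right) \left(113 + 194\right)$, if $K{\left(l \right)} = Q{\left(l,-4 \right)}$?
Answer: $99161$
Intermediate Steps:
$K{\left(l \right)} = l$
$\left(\left(-139 - K{\left(4 \right)}\right) + 466\right) \left(113 + 194\right) = \left(\left(-139 - 4\right) + 466\right) \left(113 + 194\right) = \left(\left(-139 - 4\right) + 466\right) 307 = \left(-143 + 466\right) 307 = 323 \cdot 307 = 99161$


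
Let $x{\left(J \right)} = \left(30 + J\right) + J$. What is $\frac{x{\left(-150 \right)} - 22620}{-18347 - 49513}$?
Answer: $\frac{763}{2262} \approx 0.33731$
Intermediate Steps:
$x{\left(J \right)} = 30 + 2 J$
$\frac{x{\left(-150 \right)} - 22620}{-18347 - 49513} = \frac{\left(30 + 2 \left(-150\right)\right) - 22620}{-18347 - 49513} = \frac{\left(30 - 300\right) - 22620}{-67860} = \left(-270 - 22620\right) \left(- \frac{1}{67860}\right) = \left(-22890\right) \left(- \frac{1}{67860}\right) = \frac{763}{2262}$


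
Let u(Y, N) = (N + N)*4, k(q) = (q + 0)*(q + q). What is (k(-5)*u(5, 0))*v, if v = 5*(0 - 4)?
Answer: 0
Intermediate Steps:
k(q) = 2*q**2 (k(q) = q*(2*q) = 2*q**2)
v = -20 (v = 5*(-4) = -20)
u(Y, N) = 8*N (u(Y, N) = (2*N)*4 = 8*N)
(k(-5)*u(5, 0))*v = ((2*(-5)**2)*(8*0))*(-20) = ((2*25)*0)*(-20) = (50*0)*(-20) = 0*(-20) = 0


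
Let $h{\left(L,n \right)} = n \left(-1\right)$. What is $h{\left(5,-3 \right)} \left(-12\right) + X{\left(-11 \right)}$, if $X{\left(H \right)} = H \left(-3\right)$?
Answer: $-3$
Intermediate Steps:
$h{\left(L,n \right)} = - n$
$X{\left(H \right)} = - 3 H$
$h{\left(5,-3 \right)} \left(-12\right) + X{\left(-11 \right)} = \left(-1\right) \left(-3\right) \left(-12\right) - -33 = 3 \left(-12\right) + 33 = -36 + 33 = -3$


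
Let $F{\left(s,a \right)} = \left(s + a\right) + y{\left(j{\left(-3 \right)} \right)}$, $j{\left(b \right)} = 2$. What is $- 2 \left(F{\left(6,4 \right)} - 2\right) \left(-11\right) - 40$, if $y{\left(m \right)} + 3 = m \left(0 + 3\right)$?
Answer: $202$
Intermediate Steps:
$y{\left(m \right)} = -3 + 3 m$ ($y{\left(m \right)} = -3 + m \left(0 + 3\right) = -3 + m 3 = -3 + 3 m$)
$F{\left(s,a \right)} = 3 + a + s$ ($F{\left(s,a \right)} = \left(s + a\right) + \left(-3 + 3 \cdot 2\right) = \left(a + s\right) + \left(-3 + 6\right) = \left(a + s\right) + 3 = 3 + a + s$)
$- 2 \left(F{\left(6,4 \right)} - 2\right) \left(-11\right) - 40 = - 2 \left(\left(3 + 4 + 6\right) - 2\right) \left(-11\right) - 40 = - 2 \left(13 - 2\right) \left(-11\right) - 40 = \left(-2\right) 11 \left(-11\right) - 40 = \left(-22\right) \left(-11\right) - 40 = 242 - 40 = 202$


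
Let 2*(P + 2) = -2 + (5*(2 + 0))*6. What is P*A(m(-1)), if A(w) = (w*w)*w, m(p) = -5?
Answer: -3375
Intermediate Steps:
A(w) = w³ (A(w) = w²*w = w³)
P = 27 (P = -2 + (-2 + (5*(2 + 0))*6)/2 = -2 + (-2 + (5*2)*6)/2 = -2 + (-2 + 10*6)/2 = -2 + (-2 + 60)/2 = -2 + (½)*58 = -2 + 29 = 27)
P*A(m(-1)) = 27*(-5)³ = 27*(-125) = -3375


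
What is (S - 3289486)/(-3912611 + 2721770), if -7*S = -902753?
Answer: 22123649/8335887 ≈ 2.6540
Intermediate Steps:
S = 902753/7 (S = -⅐*(-902753) = 902753/7 ≈ 1.2896e+5)
(S - 3289486)/(-3912611 + 2721770) = (902753/7 - 3289486)/(-3912611 + 2721770) = -22123649/7/(-1190841) = -22123649/7*(-1/1190841) = 22123649/8335887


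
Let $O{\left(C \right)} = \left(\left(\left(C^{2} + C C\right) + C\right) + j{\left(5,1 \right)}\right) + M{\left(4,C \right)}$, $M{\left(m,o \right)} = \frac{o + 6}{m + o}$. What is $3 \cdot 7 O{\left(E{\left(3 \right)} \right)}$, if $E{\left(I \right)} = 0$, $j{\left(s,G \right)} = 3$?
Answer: $\frac{189}{2} \approx 94.5$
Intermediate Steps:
$M{\left(m,o \right)} = \frac{6 + o}{m + o}$
$O{\left(C \right)} = 3 + C + 2 C^{2} + \frac{6 + C}{4 + C}$ ($O{\left(C \right)} = \left(\left(\left(C^{2} + C C\right) + C\right) + 3\right) + \frac{6 + C}{4 + C} = \left(\left(\left(C^{2} + C^{2}\right) + C\right) + 3\right) + \frac{6 + C}{4 + C} = \left(\left(2 C^{2} + C\right) + 3\right) + \frac{6 + C}{4 + C} = \left(\left(C + 2 C^{2}\right) + 3\right) + \frac{6 + C}{4 + C} = \left(3 + C + 2 C^{2}\right) + \frac{6 + C}{4 + C} = 3 + C + 2 C^{2} + \frac{6 + C}{4 + C}$)
$3 \cdot 7 O{\left(E{\left(3 \right)} \right)} = 3 \cdot 7 \frac{6 + 0 + \left(4 + 0\right) \left(3 + 0 + 2 \cdot 0^{2}\right)}{4 + 0} = 21 \frac{6 + 0 + 4 \left(3 + 0 + 2 \cdot 0\right)}{4} = 21 \frac{6 + 0 + 4 \left(3 + 0 + 0\right)}{4} = 21 \frac{6 + 0 + 4 \cdot 3}{4} = 21 \frac{6 + 0 + 12}{4} = 21 \cdot \frac{1}{4} \cdot 18 = 21 \cdot \frac{9}{2} = \frac{189}{2}$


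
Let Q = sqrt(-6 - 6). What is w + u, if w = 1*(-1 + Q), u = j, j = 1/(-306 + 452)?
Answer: -145/146 + 2*I*sqrt(3) ≈ -0.99315 + 3.4641*I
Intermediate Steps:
j = 1/146 ≈ 0.0068493
Q = 2*I*sqrt(3) (Q = sqrt(-12) = 2*I*sqrt(3) ≈ 3.4641*I)
u = 1/146 ≈ 0.0068493
w = -1 + 2*I*sqrt(3) (w = 1*(-1 + 2*I*sqrt(3)) = -1 + 2*I*sqrt(3) ≈ -1.0 + 3.4641*I)
w + u = (-1 + 2*I*sqrt(3)) + 1/146 = -145/146 + 2*I*sqrt(3)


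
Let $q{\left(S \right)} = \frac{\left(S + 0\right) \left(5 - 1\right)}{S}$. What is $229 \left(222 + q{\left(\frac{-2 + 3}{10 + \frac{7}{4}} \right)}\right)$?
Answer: $51754$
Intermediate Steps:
$q{\left(S \right)} = 4$ ($q{\left(S \right)} = \frac{S 4}{S} = \frac{4 S}{S} = 4$)
$229 \left(222 + q{\left(\frac{-2 + 3}{10 + \frac{7}{4}} \right)}\right) = 229 \left(222 + 4\right) = 229 \cdot 226 = 51754$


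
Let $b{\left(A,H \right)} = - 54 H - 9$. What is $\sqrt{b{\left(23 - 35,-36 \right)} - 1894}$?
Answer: $\sqrt{41} \approx 6.4031$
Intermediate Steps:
$b{\left(A,H \right)} = -9 - 54 H$
$\sqrt{b{\left(23 - 35,-36 \right)} - 1894} = \sqrt{\left(-9 - -1944\right) - 1894} = \sqrt{\left(-9 + 1944\right) - 1894} = \sqrt{1935 - 1894} = \sqrt{41}$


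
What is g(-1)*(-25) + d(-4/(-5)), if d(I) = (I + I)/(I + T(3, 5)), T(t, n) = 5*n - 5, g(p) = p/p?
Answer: -324/13 ≈ -24.923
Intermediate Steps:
g(p) = 1
T(t, n) = -5 + 5*n
d(I) = 2*I/(20 + I) (d(I) = (I + I)/(I + (-5 + 5*5)) = (2*I)/(I + (-5 + 25)) = (2*I)/(I + 20) = (2*I)/(20 + I) = 2*I/(20 + I))
g(-1)*(-25) + d(-4/(-5)) = 1*(-25) + 2*(-4/(-5))/(20 - 4/(-5)) = -25 + 2*(-4*(-⅕))/(20 - 4*(-⅕)) = -25 + 2*(⅘)/(20 + ⅘) = -25 + 2*(⅘)/(104/5) = -25 + 2*(⅘)*(5/104) = -25 + 1/13 = -324/13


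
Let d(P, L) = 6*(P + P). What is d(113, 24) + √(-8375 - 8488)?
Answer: 1356 + I*√16863 ≈ 1356.0 + 129.86*I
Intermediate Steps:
d(P, L) = 12*P (d(P, L) = 6*(2*P) = 12*P)
d(113, 24) + √(-8375 - 8488) = 12*113 + √(-8375 - 8488) = 1356 + √(-16863) = 1356 + I*√16863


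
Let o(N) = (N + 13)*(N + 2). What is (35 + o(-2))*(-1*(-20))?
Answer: 700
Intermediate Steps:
o(N) = (2 + N)*(13 + N) (o(N) = (13 + N)*(2 + N) = (2 + N)*(13 + N))
(35 + o(-2))*(-1*(-20)) = (35 + (26 + (-2)² + 15*(-2)))*(-1*(-20)) = (35 + (26 + 4 - 30))*20 = (35 + 0)*20 = 35*20 = 700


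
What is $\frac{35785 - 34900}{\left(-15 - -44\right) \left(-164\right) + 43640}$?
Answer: $\frac{885}{38884} \approx 0.02276$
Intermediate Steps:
$\frac{35785 - 34900}{\left(-15 - -44\right) \left(-164\right) + 43640} = \frac{885}{\left(-15 + 44\right) \left(-164\right) + 43640} = \frac{885}{29 \left(-164\right) + 43640} = \frac{885}{-4756 + 43640} = \frac{885}{38884}$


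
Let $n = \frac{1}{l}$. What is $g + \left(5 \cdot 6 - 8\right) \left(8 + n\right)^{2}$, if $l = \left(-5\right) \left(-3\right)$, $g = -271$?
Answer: $\frac{261127}{225} \approx 1160.6$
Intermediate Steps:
$l = 15$
$n = \frac{1}{15} \approx 0.066667$
$g + \left(5 \cdot 6 - 8\right) \left(8 + n\right)^{2} = -271 + \left(5 \cdot 6 - 8\right) \left(8 + \frac{1}{15}\right)^{2} = -271 + \left(30 - 8\right) \left(\frac{121}{15}\right)^{2} = -271 + 22 \cdot \frac{14641}{225} = -271 + \frac{322102}{225} = \frac{261127}{225}$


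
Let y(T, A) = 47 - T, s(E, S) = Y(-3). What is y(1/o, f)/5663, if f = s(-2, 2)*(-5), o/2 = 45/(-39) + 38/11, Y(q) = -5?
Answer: 30783/3726254 ≈ 0.0082611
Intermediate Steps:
s(E, S) = -5
o = 658/143 (o = 2*(45/(-39) + 38/11) = 2*(45*(-1/39) + 38*(1/11)) = 2*(-15/13 + 38/11) = 2*(329/143) = 658/143 ≈ 4.6014)
f = 25 (f = -5*(-5) = 25)
y(1/o, f)/5663 = (47 - 1/658/143)/5663 = (47 - 1*143/658)*(1/5663) = (47 - 143/658)*(1/5663) = (30783/658)*(1/5663) = 30783/3726254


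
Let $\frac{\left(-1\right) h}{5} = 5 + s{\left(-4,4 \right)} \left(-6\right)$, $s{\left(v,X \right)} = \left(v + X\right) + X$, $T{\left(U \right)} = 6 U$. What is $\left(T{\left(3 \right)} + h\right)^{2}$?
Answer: $12769$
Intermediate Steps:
$s{\left(v,X \right)} = v + 2 X$ ($s{\left(v,X \right)} = \left(X + v\right) + X = v + 2 X$)
$h = 95$ ($h = - 5 \left(5 + \left(-4 + 2 \cdot 4\right) \left(-6\right)\right) = - 5 \left(5 + \left(-4 + 8\right) \left(-6\right)\right) = - 5 \left(5 + 4 \left(-6\right)\right) = - 5 \left(5 - 24\right) = \left(-5\right) \left(-19\right) = 95$)
$\left(T{\left(3 \right)} + h\right)^{2} = \left(6 \cdot 3 + 95\right)^{2} = \left(18 + 95\right)^{2} = 113^{2} = 12769$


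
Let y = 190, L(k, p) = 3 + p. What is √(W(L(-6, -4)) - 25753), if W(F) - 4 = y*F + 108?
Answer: I*√25831 ≈ 160.72*I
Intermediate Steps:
W(F) = 112 + 190*F (W(F) = 4 + (190*F + 108) = 4 + (108 + 190*F) = 112 + 190*F)
√(W(L(-6, -4)) - 25753) = √((112 + 190*(3 - 4)) - 25753) = √((112 + 190*(-1)) - 25753) = √((112 - 190) - 25753) = √(-78 - 25753) = √(-25831) = I*√25831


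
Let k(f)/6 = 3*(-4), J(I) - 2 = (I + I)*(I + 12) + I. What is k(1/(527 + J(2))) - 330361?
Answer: -330433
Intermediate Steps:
J(I) = 2 + I + 2*I*(12 + I) (J(I) = 2 + ((I + I)*(I + 12) + I) = 2 + ((2*I)*(12 + I) + I) = 2 + (2*I*(12 + I) + I) = 2 + (I + 2*I*(12 + I)) = 2 + I + 2*I*(12 + I))
k(f) = -72 (k(f) = 6*(3*(-4)) = 6*(-12) = -72)
k(1/(527 + J(2))) - 330361 = -72 - 330361 = -330433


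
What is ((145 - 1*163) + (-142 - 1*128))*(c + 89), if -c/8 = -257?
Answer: -617760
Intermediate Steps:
c = 2056 (c = -8*(-257) = 2056)
((145 - 1*163) + (-142 - 1*128))*(c + 89) = ((145 - 1*163) + (-142 - 1*128))*(2056 + 89) = ((145 - 163) + (-142 - 128))*2145 = (-18 - 270)*2145 = -288*2145 = -617760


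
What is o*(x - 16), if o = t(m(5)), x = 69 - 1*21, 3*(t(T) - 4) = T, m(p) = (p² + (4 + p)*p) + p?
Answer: 928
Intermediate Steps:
m(p) = p + p² + p*(4 + p) (m(p) = (p² + p*(4 + p)) + p = p + p² + p*(4 + p))
t(T) = 4 + T/3
x = 48 (x = 69 - 21 = 48)
o = 29 (o = 4 + (5*(5 + 2*5))/3 = 4 + (5*(5 + 10))/3 = 4 + (5*15)/3 = 4 + (⅓)*75 = 4 + 25 = 29)
o*(x - 16) = 29*(48 - 16) = 29*32 = 928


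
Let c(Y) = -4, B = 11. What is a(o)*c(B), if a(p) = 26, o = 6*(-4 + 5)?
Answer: -104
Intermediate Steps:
o = 6 (o = 6*1 = 6)
a(o)*c(B) = 26*(-4) = -104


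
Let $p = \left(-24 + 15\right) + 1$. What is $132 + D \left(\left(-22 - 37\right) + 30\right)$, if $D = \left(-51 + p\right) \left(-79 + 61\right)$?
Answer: $-30666$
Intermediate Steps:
$p = -8$ ($p = -9 + 1 = -8$)
$D = 1062$ ($D = \left(-51 - 8\right) \left(-79 + 61\right) = \left(-59\right) \left(-18\right) = 1062$)
$132 + D \left(\left(-22 - 37\right) + 30\right) = 132 + 1062 \left(\left(-22 - 37\right) + 30\right) = 132 + 1062 \left(-59 + 30\right) = 132 + 1062 \left(-29\right) = 132 - 30798 = -30666$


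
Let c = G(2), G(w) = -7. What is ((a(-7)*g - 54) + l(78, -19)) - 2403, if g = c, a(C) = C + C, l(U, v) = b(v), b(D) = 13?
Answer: -2346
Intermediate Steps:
l(U, v) = 13
a(C) = 2*C
c = -7
g = -7
((a(-7)*g - 54) + l(78, -19)) - 2403 = (((2*(-7))*(-7) - 54) + 13) - 2403 = ((-14*(-7) - 54) + 13) - 2403 = ((98 - 54) + 13) - 2403 = (44 + 13) - 2403 = 57 - 2403 = -2346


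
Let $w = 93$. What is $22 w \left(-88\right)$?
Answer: $-180048$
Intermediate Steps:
$22 w \left(-88\right) = 22 \cdot 93 \left(-88\right) = 2046 \left(-88\right) = -180048$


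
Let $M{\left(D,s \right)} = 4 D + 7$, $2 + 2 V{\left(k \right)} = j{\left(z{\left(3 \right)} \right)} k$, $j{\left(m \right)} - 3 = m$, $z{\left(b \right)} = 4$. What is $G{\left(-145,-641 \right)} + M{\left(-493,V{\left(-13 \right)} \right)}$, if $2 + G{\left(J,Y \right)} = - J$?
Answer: $-1822$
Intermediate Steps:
$j{\left(m \right)} = 3 + m$
$G{\left(J,Y \right)} = -2 - J$
$V{\left(k \right)} = -1 + \frac{7 k}{2}$ ($V{\left(k \right)} = -1 + \frac{\left(3 + 4\right) k}{2} = -1 + \frac{7 k}{2}$)
$M{\left(D,s \right)} = 7 + 4 D$
$G{\left(-145,-641 \right)} + M{\left(-493,V{\left(-13 \right)} \right)} = \left(-2 - -145\right) + \left(7 + 4 \left(-493\right)\right) = \left(-2 + 145\right) + \left(7 - 1972\right) = 143 - 1965 = -1822$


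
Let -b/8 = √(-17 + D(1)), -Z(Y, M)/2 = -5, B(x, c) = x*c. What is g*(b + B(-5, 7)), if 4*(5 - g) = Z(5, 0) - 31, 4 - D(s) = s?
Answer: -1435/4 - 82*I*√14 ≈ -358.75 - 306.82*I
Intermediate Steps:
D(s) = 4 - s
B(x, c) = c*x
Z(Y, M) = 10 (Z(Y, M) = -2*(-5) = 10)
b = -8*I*√14 (b = -8*√(-17 + (4 - 1*1)) = -8*√(-17 + (4 - 1)) = -8*√(-17 + 3) = -8*I*√14 ≈ -29.933*I)
g = 41/4 (g = 5 - (10 - 31)/4 = 5 - ¼*(-21) = 5 + 21/4 = 41/4 ≈ 10.250)
g*(b + B(-5, 7)) = 41*(-8*I*√14 + 7*(-5))/4 = 41*(-8*I*√14 - 35)/4 = 41*(-35 - 8*I*√14)/4 = -1435/4 - 82*I*√14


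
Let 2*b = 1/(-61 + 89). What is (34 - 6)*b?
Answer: ½ ≈ 0.50000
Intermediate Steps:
b = 1/56 (b = 1/(2*(-61 + 89)) = (½)/28 = (½)*(1/28) = 1/56 ≈ 0.017857)
(34 - 6)*b = (34 - 6)*(1/56) = 28*(1/56) = ½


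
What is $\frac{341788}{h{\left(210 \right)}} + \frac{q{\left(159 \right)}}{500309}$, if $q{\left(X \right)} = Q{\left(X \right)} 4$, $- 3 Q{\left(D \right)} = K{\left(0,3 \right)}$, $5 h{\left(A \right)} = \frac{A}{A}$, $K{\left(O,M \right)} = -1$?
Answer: $\frac{2564994187384}{1500927} \approx 1.7089 \cdot 10^{6}$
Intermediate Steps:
$h{\left(A \right)} = \frac{1}{5}$ ($h{\left(A \right)} = \frac{A \frac{1}{A}}{5} = \frac{1}{5} \cdot 1 = \frac{1}{5}$)
$Q{\left(D \right)} = \frac{1}{3}$ ($Q{\left(D \right)} = \left(- \frac{1}{3}\right) \left(-1\right) = \frac{1}{3}$)
$q{\left(X \right)} = \frac{4}{3}$ ($q{\left(X \right)} = \frac{1}{3} \cdot 4 = \frac{4}{3}$)
$\frac{341788}{h{\left(210 \right)}} + \frac{q{\left(159 \right)}}{500309} = 341788 \frac{1}{\frac{1}{5}} + \frac{4}{3 \cdot 500309} = 341788 \cdot 5 + \frac{4}{3} \cdot \frac{1}{500309} = 1708940 + \frac{4}{1500927} = \frac{2564994187384}{1500927}$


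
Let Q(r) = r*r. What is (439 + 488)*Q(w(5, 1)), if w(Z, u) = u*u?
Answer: 927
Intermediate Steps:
w(Z, u) = u**2
Q(r) = r**2
(439 + 488)*Q(w(5, 1)) = (439 + 488)*(1**2)**2 = 927*1**2 = 927*1 = 927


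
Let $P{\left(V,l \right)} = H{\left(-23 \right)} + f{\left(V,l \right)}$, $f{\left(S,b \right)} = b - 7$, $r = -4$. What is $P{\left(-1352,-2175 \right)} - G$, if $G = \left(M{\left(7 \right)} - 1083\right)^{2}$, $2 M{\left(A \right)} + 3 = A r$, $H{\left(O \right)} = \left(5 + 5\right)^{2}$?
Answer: $- \frac{4835137}{4} \approx -1.2088 \cdot 10^{6}$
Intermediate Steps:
$H{\left(O \right)} = 100$ ($H{\left(O \right)} = 10^{2} = 100$)
$M{\left(A \right)} = - \frac{3}{2} - 2 A$ ($M{\left(A \right)} = - \frac{3}{2} + \frac{A \left(-4\right)}{2} = - \frac{3}{2} + \frac{\left(-4\right) A}{2} = - \frac{3}{2} - 2 A$)
$f{\left(S,b \right)} = -7 + b$
$G = \frac{4826809}{4}$ ($G = \left(\left(- \frac{3}{2} - 14\right) - 1083\right)^{2} = \left(- \frac{31}{2} - 1083\right)^{2} = \left(- \frac{2197}{2}\right)^{2} = \frac{4826809}{4} \approx 1.2067 \cdot 10^{6}$)
$P{\left(V,l \right)} = 93 + l$ ($P{\left(V,l \right)} = 100 + \left(-7 + l\right) = 93 + l$)
$P{\left(-1352,-2175 \right)} - G = \left(93 - 2175\right) - \frac{4826809}{4} = -2082 - \frac{4826809}{4} = - \frac{4835137}{4}$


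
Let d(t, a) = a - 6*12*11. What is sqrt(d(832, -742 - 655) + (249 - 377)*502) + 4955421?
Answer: 4955421 + I*sqrt(66445) ≈ 4.9554e+6 + 257.77*I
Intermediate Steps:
d(t, a) = -792 + a (d(t, a) = a - 72*11 = a - 792 = -792 + a)
sqrt(d(832, -742 - 655) + (249 - 377)*502) + 4955421 = sqrt((-792 + (-742 - 655)) + (249 - 377)*502) + 4955421 = sqrt((-792 - 1397) - 128*502) + 4955421 = sqrt(-2189 - 64256) + 4955421 = sqrt(-66445) + 4955421 = I*sqrt(66445) + 4955421 = 4955421 + I*sqrt(66445)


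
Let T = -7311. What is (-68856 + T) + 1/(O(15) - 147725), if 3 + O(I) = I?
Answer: -11250856072/147713 ≈ -76167.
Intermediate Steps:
O(I) = -3 + I
(-68856 + T) + 1/(O(15) - 147725) = (-68856 - 7311) + 1/((-3 + 15) - 147725) = -76167 + 1/(12 - 147725) = -76167 + 1/(-147713) = -76167 - 1/147713 = -11250856072/147713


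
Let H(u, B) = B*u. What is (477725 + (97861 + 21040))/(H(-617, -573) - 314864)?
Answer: 596626/38677 ≈ 15.426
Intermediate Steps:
(477725 + (97861 + 21040))/(H(-617, -573) - 314864) = (477725 + (97861 + 21040))/(-573*(-617) - 314864) = (477725 + 118901)/(353541 - 314864) = 596626/38677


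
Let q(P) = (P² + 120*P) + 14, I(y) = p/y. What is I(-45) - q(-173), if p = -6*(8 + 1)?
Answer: -45909/5 ≈ -9181.8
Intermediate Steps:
p = -54 (p = -6*9 = -54)
I(y) = -54/y
q(P) = 14 + P² + 120*P
I(-45) - q(-173) = -54/(-45) - (14 + (-173)² + 120*(-173)) = -54*(-1/45) - (14 + 29929 - 20760) = 6/5 - 1*9183 = 6/5 - 9183 = -45909/5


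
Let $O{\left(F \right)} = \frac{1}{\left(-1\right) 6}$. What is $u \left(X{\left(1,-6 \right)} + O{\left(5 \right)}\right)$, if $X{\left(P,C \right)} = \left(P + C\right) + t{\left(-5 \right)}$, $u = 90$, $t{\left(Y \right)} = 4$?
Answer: $-105$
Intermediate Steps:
$O{\left(F \right)} = - \frac{1}{6}$ ($O{\left(F \right)} = \frac{1}{-6} = - \frac{1}{6}$)
$X{\left(P,C \right)} = 4 + C + P$ ($X{\left(P,C \right)} = \left(P + C\right) + 4 = \left(C + P\right) + 4 = 4 + C + P$)
$u \left(X{\left(1,-6 \right)} + O{\left(5 \right)}\right) = 90 \left(\left(4 - 6 + 1\right) - \frac{1}{6}\right) = 90 \left(-1 - \frac{1}{6}\right) = 90 \left(- \frac{7}{6}\right) = -105$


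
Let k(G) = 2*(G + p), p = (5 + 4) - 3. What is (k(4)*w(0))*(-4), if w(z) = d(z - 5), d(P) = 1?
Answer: -80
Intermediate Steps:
p = 6 (p = 9 - 3 = 6)
w(z) = 1
k(G) = 12 + 2*G (k(G) = 2*(G + 6) = 2*(6 + G) = 12 + 2*G)
(k(4)*w(0))*(-4) = ((12 + 2*4)*1)*(-4) = ((12 + 8)*1)*(-4) = (20*1)*(-4) = 20*(-4) = -80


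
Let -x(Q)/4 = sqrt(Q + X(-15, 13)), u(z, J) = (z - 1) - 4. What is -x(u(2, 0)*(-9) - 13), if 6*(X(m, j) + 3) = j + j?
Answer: 4*sqrt(138)/3 ≈ 15.663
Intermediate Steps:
X(m, j) = -3 + j/3 (X(m, j) = -3 + (j + j)/6 = -3 + (2*j)/6 = -3 + j/3)
u(z, J) = -5 + z (u(z, J) = (-1 + z) - 4 = -5 + z)
x(Q) = -4*sqrt(4/3 + Q) (x(Q) = -4*sqrt(Q + (-3 + (1/3)*13)) = -4*sqrt(Q + (-3 + 13/3)) = -4*sqrt(Q + 4/3) = -4*sqrt(4/3 + Q))
-x(u(2, 0)*(-9) - 13) = -(-4)*sqrt(12 + 9*((-5 + 2)*(-9) - 13))/3 = -(-4)*sqrt(12 + 9*(-3*(-9) - 13))/3 = -(-4)*sqrt(12 + 9*(27 - 13))/3 = -(-4)*sqrt(12 + 9*14)/3 = -(-4)*sqrt(12 + 126)/3 = -(-4)*sqrt(138)/3 = 4*sqrt(138)/3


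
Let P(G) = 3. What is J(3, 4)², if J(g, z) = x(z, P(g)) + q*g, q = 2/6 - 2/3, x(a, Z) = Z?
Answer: 4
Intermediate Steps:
q = -⅓ (q = 2*(⅙) - 2*⅓ = ⅓ - ⅔ = -⅓ ≈ -0.33333)
J(g, z) = 3 - g/3
J(3, 4)² = (3 - ⅓*3)² = (3 - 1)² = 2² = 4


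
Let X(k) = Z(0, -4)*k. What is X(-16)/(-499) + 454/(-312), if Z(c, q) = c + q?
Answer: -123257/77844 ≈ -1.5834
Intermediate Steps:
X(k) = -4*k (X(k) = (0 - 4)*k = -4*k)
X(-16)/(-499) + 454/(-312) = -4*(-16)/(-499) + 454/(-312) = 64*(-1/499) + 454*(-1/312) = -64/499 - 227/156 = -123257/77844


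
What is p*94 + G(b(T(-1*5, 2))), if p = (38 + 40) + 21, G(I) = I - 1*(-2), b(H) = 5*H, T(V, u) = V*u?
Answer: 9258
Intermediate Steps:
G(I) = 2 + I (G(I) = I + 2 = 2 + I)
p = 99 (p = 78 + 21 = 99)
p*94 + G(b(T(-1*5, 2))) = 99*94 + (2 + 5*(-1*5*2)) = 9306 + (2 + 5*(-5*2)) = 9306 + (2 + 5*(-10)) = 9306 + (2 - 50) = 9306 - 48 = 9258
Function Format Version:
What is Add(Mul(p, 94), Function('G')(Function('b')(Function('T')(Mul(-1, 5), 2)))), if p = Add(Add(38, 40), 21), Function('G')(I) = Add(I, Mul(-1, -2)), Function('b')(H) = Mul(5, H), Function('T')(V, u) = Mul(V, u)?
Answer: 9258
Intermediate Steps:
Function('G')(I) = Add(2, I) (Function('G')(I) = Add(I, 2) = Add(2, I))
p = 99 (p = Add(78, 21) = 99)
Add(Mul(p, 94), Function('G')(Function('b')(Function('T')(Mul(-1, 5), 2)))) = Add(Mul(99, 94), Add(2, Mul(5, Mul(Mul(-1, 5), 2)))) = Add(9306, Add(2, Mul(5, Mul(-5, 2)))) = Add(9306, Add(2, Mul(5, -10))) = Add(9306, Add(2, -50)) = Add(9306, -48) = 9258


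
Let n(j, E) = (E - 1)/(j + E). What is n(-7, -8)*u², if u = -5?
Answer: 15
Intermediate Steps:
n(j, E) = (-1 + E)/(E + j)
n(-7, -8)*u² = ((-1 - 8)/(-8 - 7))*(-5)² = (-9/(-15))*25 = -1/15*(-9)*25 = (⅗)*25 = 15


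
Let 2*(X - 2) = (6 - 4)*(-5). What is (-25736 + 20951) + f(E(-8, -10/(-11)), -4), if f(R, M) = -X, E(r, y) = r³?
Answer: -4782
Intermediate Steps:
X = -3 (X = 2 + ((6 - 4)*(-5))/2 = 2 + (2*(-5))/2 = 2 + (½)*(-10) = 2 - 5 = -3)
f(R, M) = 3 (f(R, M) = -1*(-3) = 3)
(-25736 + 20951) + f(E(-8, -10/(-11)), -4) = (-25736 + 20951) + 3 = -4785 + 3 = -4782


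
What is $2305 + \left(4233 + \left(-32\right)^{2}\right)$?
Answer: $7562$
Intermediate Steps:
$2305 + \left(4233 + \left(-32\right)^{2}\right) = 2305 + \left(4233 + 1024\right) = 2305 + 5257 = 7562$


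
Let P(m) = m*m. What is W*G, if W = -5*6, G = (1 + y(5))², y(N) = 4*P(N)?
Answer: -306030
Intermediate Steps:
P(m) = m²
y(N) = 4*N²
G = 10201 (G = (1 + 4*5²)² = (1 + 4*25)² = (1 + 100)² = 101² = 10201)
W = -30
W*G = -30*10201 = -306030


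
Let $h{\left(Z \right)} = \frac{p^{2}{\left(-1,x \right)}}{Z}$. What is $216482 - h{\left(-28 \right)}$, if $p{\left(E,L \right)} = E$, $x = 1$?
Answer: $\frac{6061497}{28} \approx 2.1648 \cdot 10^{5}$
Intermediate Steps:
$h{\left(Z \right)} = \frac{1}{Z}$ ($h{\left(Z \right)} = \frac{\left(-1\right)^{2}}{Z} = 1 \frac{1}{Z} = \frac{1}{Z}$)
$216482 - h{\left(-28 \right)} = 216482 - \frac{1}{-28} = 216482 - - \frac{1}{28} = 216482 + \frac{1}{28} = \frac{6061497}{28}$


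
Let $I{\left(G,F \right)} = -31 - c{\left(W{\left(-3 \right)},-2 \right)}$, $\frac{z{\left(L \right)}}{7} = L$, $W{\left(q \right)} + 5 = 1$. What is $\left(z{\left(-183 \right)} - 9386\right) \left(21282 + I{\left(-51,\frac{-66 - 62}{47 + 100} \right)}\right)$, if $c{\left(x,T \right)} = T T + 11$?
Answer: $-226524412$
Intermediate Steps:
$W{\left(q \right)} = -4$ ($W{\left(q \right)} = -5 + 1 = -4$)
$z{\left(L \right)} = 7 L$
$c{\left(x,T \right)} = 11 + T^{2}$ ($c{\left(x,T \right)} = T^{2} + 11 = 11 + T^{2}$)
$I{\left(G,F \right)} = -46$ ($I{\left(G,F \right)} = -31 - \left(11 + \left(-2\right)^{2}\right) = -31 - \left(11 + 4\right) = -31 - 15 = -46$)
$\left(z{\left(-183 \right)} - 9386\right) \left(21282 + I{\left(-51,\frac{-66 - 62}{47 + 100} \right)}\right) = \left(7 \left(-183\right) - 9386\right) \left(21282 - 46\right) = \left(-1281 - 9386\right) 21236 = \left(-10667\right) 21236 = -226524412$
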